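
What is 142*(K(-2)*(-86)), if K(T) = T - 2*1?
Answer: 48848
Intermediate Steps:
K(T) = -2 + T (K(T) = T - 2 = -2 + T)
142*(K(-2)*(-86)) = 142*((-2 - 2)*(-86)) = 142*(-4*(-86)) = 142*344 = 48848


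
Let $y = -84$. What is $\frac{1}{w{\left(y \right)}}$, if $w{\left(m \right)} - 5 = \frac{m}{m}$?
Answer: $\frac{1}{6} \approx 0.16667$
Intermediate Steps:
$w{\left(m \right)} = 6$ ($w{\left(m \right)} = 5 + \frac{m}{m} = 5 + 1 = 6$)
$\frac{1}{w{\left(y \right)}} = \frac{1}{6}$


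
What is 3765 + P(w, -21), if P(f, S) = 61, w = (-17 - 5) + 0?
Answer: 3826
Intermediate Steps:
w = -22 (w = -22 + 0 = -22)
3765 + P(w, -21) = 3765 + 61 = 3826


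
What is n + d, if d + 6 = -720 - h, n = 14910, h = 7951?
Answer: 6233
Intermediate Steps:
d = -8677 (d = -6 + (-720 - 1*7951) = -6 + (-720 - 7951) = -6 - 8671 = -8677)
n + d = 14910 - 8677 = 6233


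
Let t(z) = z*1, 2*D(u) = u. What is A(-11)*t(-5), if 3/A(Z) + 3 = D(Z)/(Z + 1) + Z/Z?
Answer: 300/29 ≈ 10.345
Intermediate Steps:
D(u) = u/2
t(z) = z
A(Z) = 3/(-2 + Z/(2*(1 + Z))) (A(Z) = 3/(-3 + ((Z/2)/(Z + 1) + Z/Z)) = 3/(-3 + ((Z/2)/(1 + Z) + 1)) = 3/(-3 + (Z/(2*(1 + Z)) + 1)) = 3/(-3 + (1 + Z/(2*(1 + Z)))) = 3/(-2 + Z/(2*(1 + Z))))
A(-11)*t(-5) = (6*(-1 - 1*(-11))/(4 + 3*(-11)))*(-5) = (6*(-1 + 11)/(4 - 33))*(-5) = (6*10/(-29))*(-5) = (6*(-1/29)*10)*(-5) = -60/29*(-5) = 300/29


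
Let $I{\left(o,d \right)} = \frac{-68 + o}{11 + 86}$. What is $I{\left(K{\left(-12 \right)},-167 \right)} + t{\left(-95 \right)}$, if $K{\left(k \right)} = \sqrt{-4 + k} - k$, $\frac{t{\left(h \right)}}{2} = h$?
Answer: $- \frac{18486}{97} + \frac{4 i}{97} \approx -190.58 + 0.041237 i$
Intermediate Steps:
$t{\left(h \right)} = 2 h$
$I{\left(o,d \right)} = - \frac{68}{97} + \frac{o}{97}$ ($I{\left(o,d \right)} = \frac{-68 + o}{97} = \left(-68 + o\right) \frac{1}{97} = - \frac{68}{97} + \frac{o}{97}$)
$I{\left(K{\left(-12 \right)},-167 \right)} + t{\left(-95 \right)} = \left(- \frac{68}{97} + \frac{\sqrt{-4 - 12} - -12}{97}\right) + 2 \left(-95\right) = \left(- \frac{68}{97} + \frac{\sqrt{-16} + 12}{97}\right) - 190 = \left(- \frac{68}{97} + \frac{4 i + 12}{97}\right) - 190 = \left(- \frac{68}{97} + \frac{12 + 4 i}{97}\right) - 190 = \left(- \frac{68}{97} + \left(\frac{12}{97} + \frac{4 i}{97}\right)\right) - 190 = \left(- \frac{56}{97} + \frac{4 i}{97}\right) - 190 = - \frac{18486}{97} + \frac{4 i}{97}$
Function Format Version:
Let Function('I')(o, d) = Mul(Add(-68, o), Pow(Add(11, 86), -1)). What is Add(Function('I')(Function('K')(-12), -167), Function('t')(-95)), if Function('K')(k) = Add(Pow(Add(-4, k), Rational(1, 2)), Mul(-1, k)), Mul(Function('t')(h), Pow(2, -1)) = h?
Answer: Add(Rational(-18486, 97), Mul(Rational(4, 97), I)) ≈ Add(-190.58, Mul(0.041237, I))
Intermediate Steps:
Function('t')(h) = Mul(2, h)
Function('I')(o, d) = Add(Rational(-68, 97), Mul(Rational(1, 97), o)) (Function('I')(o, d) = Mul(Add(-68, o), Pow(97, -1)) = Mul(Add(-68, o), Rational(1, 97)) = Add(Rational(-68, 97), Mul(Rational(1, 97), o)))
Add(Function('I')(Function('K')(-12), -167), Function('t')(-95)) = Add(Add(Rational(-68, 97), Mul(Rational(1, 97), Add(Pow(Add(-4, -12), Rational(1, 2)), Mul(-1, -12)))), Mul(2, -95)) = Add(Add(Rational(-68, 97), Mul(Rational(1, 97), Add(Pow(-16, Rational(1, 2)), 12))), -190) = Add(Add(Rational(-68, 97), Mul(Rational(1, 97), Add(Mul(4, I), 12))), -190) = Add(Add(Rational(-68, 97), Mul(Rational(1, 97), Add(12, Mul(4, I)))), -190) = Add(Add(Rational(-68, 97), Add(Rational(12, 97), Mul(Rational(4, 97), I))), -190) = Add(Add(Rational(-56, 97), Mul(Rational(4, 97), I)), -190) = Add(Rational(-18486, 97), Mul(Rational(4, 97), I))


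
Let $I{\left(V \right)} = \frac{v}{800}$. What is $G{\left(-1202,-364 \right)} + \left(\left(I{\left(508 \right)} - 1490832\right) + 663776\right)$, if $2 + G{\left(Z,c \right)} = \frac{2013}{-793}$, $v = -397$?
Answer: $- \frac{8601434761}{10400} \approx -8.2706 \cdot 10^{5}$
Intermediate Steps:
$I{\left(V \right)} = - \frac{397}{800}$
$G{\left(Z,c \right)} = - \frac{59}{13}$ ($G{\left(Z,c \right)} = -2 + \frac{2013}{-793} = -2 + 2013 \left(- \frac{1}{793}\right) = -2 - \frac{33}{13} = - \frac{59}{13}$)
$G{\left(-1202,-364 \right)} + \left(\left(I{\left(508 \right)} - 1490832\right) + 663776\right) = - \frac{59}{13} + \left(\left(- \frac{397}{800} - 1490832\right) + 663776\right) = - \frac{59}{13} + \left(- \frac{1192665997}{800} + 663776\right) = - \frac{59}{13} - \frac{661645197}{800} = - \frac{8601434761}{10400}$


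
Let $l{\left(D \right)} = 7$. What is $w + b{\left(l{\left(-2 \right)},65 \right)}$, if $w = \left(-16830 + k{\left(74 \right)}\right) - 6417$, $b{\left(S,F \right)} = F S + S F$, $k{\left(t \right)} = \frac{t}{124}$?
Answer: $- \frac{1384857}{62} \approx -22336.0$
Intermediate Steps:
$k{\left(t \right)} = \frac{t}{124}$ ($k{\left(t \right)} = t \frac{1}{124} = \frac{t}{124}$)
$b{\left(S,F \right)} = 2 F S$ ($b{\left(S,F \right)} = F S + F S = 2 F S$)
$w = - \frac{1441277}{62}$ ($w = \left(-16830 + \frac{1}{124} \cdot 74\right) - 6417 = \left(-16830 + \frac{37}{62}\right) - 6417 = - \frac{1043423}{62} - 6417 = - \frac{1441277}{62} \approx -23246.0$)
$w + b{\left(l{\left(-2 \right)},65 \right)} = - \frac{1441277}{62} + 2 \cdot 65 \cdot 7 = - \frac{1441277}{62} + 910 = - \frac{1384857}{62}$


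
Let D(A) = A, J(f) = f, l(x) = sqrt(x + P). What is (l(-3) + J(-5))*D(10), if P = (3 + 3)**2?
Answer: -50 + 10*sqrt(33) ≈ 7.4456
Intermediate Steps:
P = 36 (P = 6**2 = 36)
l(x) = sqrt(36 + x) (l(x) = sqrt(x + 36) = sqrt(36 + x))
(l(-3) + J(-5))*D(10) = (sqrt(36 - 3) - 5)*10 = (sqrt(33) - 5)*10 = (-5 + sqrt(33))*10 = -50 + 10*sqrt(33)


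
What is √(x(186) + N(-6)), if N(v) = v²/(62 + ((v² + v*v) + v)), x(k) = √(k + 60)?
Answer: √(18 + 64*√246)/8 ≈ 3.9957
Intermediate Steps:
x(k) = √(60 + k)
N(v) = v²/(62 + v + 2*v²) (N(v) = v²/(62 + ((v² + v²) + v)) = v²/(62 + (2*v² + v)) = v²/(62 + (v + 2*v²)) = v²/(62 + v + 2*v²))
√(x(186) + N(-6)) = √(√(60 + 186) + (-6)²/(62 - 6 + 2*(-6)²)) = √(√246 + 36/(62 - 6 + 2*36)) = √(√246 + 36/(62 - 6 + 72)) = √(√246 + 36/128) = √(√246 + 36*(1/128)) = √(√246 + 9/32) = √(9/32 + √246)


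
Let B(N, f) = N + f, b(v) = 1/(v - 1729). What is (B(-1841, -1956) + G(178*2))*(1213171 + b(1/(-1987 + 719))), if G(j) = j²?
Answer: 326983728128390585/2192373 ≈ 1.4915e+11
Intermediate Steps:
b(v) = 1/(-1729 + v)
(B(-1841, -1956) + G(178*2))*(1213171 + b(1/(-1987 + 719))) = ((-1841 - 1956) + (178*2)²)*(1213171 + 1/(-1729 + 1/(-1987 + 719))) = (-3797 + 356²)*(1213171 + 1/(-1729 + 1/(-1268))) = (-3797 + 126736)*(1213171 + 1/(-1729 - 1/1268)) = 122939*(1213171 + 1/(-2192373/1268)) = 122939*(1213171 - 1268/2192373) = 122939*(2659723343515/2192373) = 326983728128390585/2192373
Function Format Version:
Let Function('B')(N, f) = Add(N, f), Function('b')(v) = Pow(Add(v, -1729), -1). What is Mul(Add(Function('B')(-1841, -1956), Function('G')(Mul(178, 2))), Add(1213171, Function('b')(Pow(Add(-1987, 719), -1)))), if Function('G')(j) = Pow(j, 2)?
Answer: Rational(326983728128390585, 2192373) ≈ 1.4915e+11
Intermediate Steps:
Function('b')(v) = Pow(Add(-1729, v), -1)
Mul(Add(Function('B')(-1841, -1956), Function('G')(Mul(178, 2))), Add(1213171, Function('b')(Pow(Add(-1987, 719), -1)))) = Mul(Add(Add(-1841, -1956), Pow(Mul(178, 2), 2)), Add(1213171, Pow(Add(-1729, Pow(Add(-1987, 719), -1)), -1))) = Mul(Add(-3797, Pow(356, 2)), Add(1213171, Pow(Add(-1729, Pow(-1268, -1)), -1))) = Mul(Add(-3797, 126736), Add(1213171, Pow(Add(-1729, Rational(-1, 1268)), -1))) = Mul(122939, Add(1213171, Pow(Rational(-2192373, 1268), -1))) = Mul(122939, Add(1213171, Rational(-1268, 2192373))) = Mul(122939, Rational(2659723343515, 2192373)) = Rational(326983728128390585, 2192373)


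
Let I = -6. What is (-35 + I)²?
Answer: 1681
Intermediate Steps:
(-35 + I)² = (-35 - 6)² = (-41)² = 1681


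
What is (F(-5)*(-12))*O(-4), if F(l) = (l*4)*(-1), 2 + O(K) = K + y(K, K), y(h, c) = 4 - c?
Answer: -480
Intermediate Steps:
O(K) = 2 (O(K) = -2 + (K + (4 - K)) = -2 + 4 = 2)
F(l) = -4*l (F(l) = (4*l)*(-1) = -4*l)
(F(-5)*(-12))*O(-4) = (-4*(-5)*(-12))*2 = (20*(-12))*2 = -240*2 = -480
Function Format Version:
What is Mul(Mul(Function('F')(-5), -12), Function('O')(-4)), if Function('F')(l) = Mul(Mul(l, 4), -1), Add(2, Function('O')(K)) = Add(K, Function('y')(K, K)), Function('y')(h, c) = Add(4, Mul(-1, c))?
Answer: -480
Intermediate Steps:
Function('O')(K) = 2 (Function('O')(K) = Add(-2, Add(K, Add(4, Mul(-1, K)))) = Add(-2, 4) = 2)
Function('F')(l) = Mul(-4, l) (Function('F')(l) = Mul(Mul(4, l), -1) = Mul(-4, l))
Mul(Mul(Function('F')(-5), -12), Function('O')(-4)) = Mul(Mul(Mul(-4, -5), -12), 2) = Mul(Mul(20, -12), 2) = Mul(-240, 2) = -480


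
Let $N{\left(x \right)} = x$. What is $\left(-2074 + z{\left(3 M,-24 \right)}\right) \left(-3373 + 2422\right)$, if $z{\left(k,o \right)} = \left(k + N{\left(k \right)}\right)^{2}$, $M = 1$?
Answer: $1938138$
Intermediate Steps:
$z{\left(k,o \right)} = 4 k^{2}$ ($z{\left(k,o \right)} = \left(k + k\right)^{2} = \left(2 k\right)^{2} = 4 k^{2}$)
$\left(-2074 + z{\left(3 M,-24 \right)}\right) \left(-3373 + 2422\right) = \left(-2074 + 4 \left(3 \cdot 1\right)^{2}\right) \left(-3373 + 2422\right) = \left(-2074 + 4 \cdot 3^{2}\right) \left(-951\right) = \left(-2074 + 4 \cdot 9\right) \left(-951\right) = \left(-2074 + 36\right) \left(-951\right) = \left(-2038\right) \left(-951\right) = 1938138$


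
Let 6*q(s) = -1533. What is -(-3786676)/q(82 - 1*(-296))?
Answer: -7573352/511 ≈ -14821.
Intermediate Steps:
q(s) = -511/2 (q(s) = (⅙)*(-1533) = -511/2)
-(-3786676)/q(82 - 1*(-296)) = -(-3786676)/(-511/2) = -(-3786676)*(-2)/511 = -1*7573352/511 = -7573352/511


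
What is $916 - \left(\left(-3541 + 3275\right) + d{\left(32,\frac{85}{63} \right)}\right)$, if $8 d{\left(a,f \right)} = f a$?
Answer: $\frac{74126}{63} \approx 1176.6$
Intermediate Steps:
$d{\left(a,f \right)} = \frac{a f}{8}$ ($d{\left(a,f \right)} = \frac{f a}{8} = \frac{a f}{8}$)
$916 - \left(\left(-3541 + 3275\right) + d{\left(32,\frac{85}{63} \right)}\right) = 916 - \left(\left(-3541 + 3275\right) + \frac{1}{8} \cdot 32 \cdot \frac{85}{63}\right) = 916 - \left(-266 + \frac{1}{8} \cdot 32 \cdot 85 \cdot \frac{1}{63}\right) = 916 - \left(-266 + \frac{1}{8} \cdot 32 \cdot \frac{85}{63}\right) = 916 - \left(-266 + \frac{340}{63}\right) = 916 - - \frac{16418}{63} = 916 + \frac{16418}{63} = \frac{74126}{63}$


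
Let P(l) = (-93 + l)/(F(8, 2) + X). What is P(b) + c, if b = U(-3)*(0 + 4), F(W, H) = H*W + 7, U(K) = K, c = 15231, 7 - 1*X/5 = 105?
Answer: 7112982/467 ≈ 15231.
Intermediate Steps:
X = -490 (X = 35 - 5*105 = 35 - 525 = -490)
F(W, H) = 7 + H*W
b = -12 (b = -3*(0 + 4) = -3*4 = -12)
P(l) = 93/467 - l/467 (P(l) = (-93 + l)/((7 + 2*8) - 490) = (-93 + l)/((7 + 16) - 490) = (-93 + l)/(23 - 490) = (-93 + l)/(-467) = (-93 + l)*(-1/467) = 93/467 - l/467)
P(b) + c = (93/467 - 1/467*(-12)) + 15231 = (93/467 + 12/467) + 15231 = 105/467 + 15231 = 7112982/467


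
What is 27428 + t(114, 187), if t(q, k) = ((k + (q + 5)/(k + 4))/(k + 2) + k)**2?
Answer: 81796996355629/1303137801 ≈ 62769.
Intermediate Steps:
t(q, k) = (k + (k + (5 + q)/(4 + k))/(2 + k))**2 (t(q, k) = ((k + (5 + q)/(4 + k))/(2 + k) + k)**2 = (k + (k + (5 + q)/(4 + k))/(2 + k))**2)
27428 + t(114, 187) = 27428 + (5 + 114 + 187**3 + 7*187**2 + 12*187)**2/((2 + 187)**2*(4 + 187)**2) = 27428 + (5 + 114 + 6539203 + 7*34969 + 2244)**2/(189**2*191**2) = 27428 + (1/35721)*(1/36481)*(5 + 114 + 6539203 + 244783 + 2244)**2 = 27428 + (1/35721)*(1/36481)*6786349**2 = 27428 + (1/35721)*(1/36481)*46054532749801 = 27428 + 46054532749801/1303137801 = 81796996355629/1303137801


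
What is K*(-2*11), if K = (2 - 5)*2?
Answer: 132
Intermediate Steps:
K = -6 (K = -3*2 = -6)
K*(-2*11) = -(-12)*11 = -6*(-22) = 132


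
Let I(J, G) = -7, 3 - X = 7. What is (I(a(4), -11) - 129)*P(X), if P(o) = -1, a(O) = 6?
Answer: 136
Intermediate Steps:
X = -4 (X = 3 - 1*7 = 3 - 7 = -4)
(I(a(4), -11) - 129)*P(X) = (-7 - 129)*(-1) = -136*(-1) = 136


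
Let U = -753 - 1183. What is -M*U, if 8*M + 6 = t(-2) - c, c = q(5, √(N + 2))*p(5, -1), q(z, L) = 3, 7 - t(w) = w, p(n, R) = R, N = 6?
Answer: 1452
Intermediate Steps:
t(w) = 7 - w
c = -3 (c = 3*(-1) = -3)
U = -1936
M = ¾ (M = -¾ + ((7 - 1*(-2)) - 1*(-3))/8 = -¾ + ((7 + 2) + 3)/8 = -¾ + (9 + 3)/8 = -¾ + (⅛)*12 = -¾ + 3/2 = ¾ ≈ 0.75000)
-M*U = -3*(-1936)/4 = -1*(-1452) = 1452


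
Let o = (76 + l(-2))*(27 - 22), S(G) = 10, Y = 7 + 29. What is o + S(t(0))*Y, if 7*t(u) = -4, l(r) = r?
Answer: 730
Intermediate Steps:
t(u) = -4/7 (t(u) = (⅐)*(-4) = -4/7)
Y = 36
o = 370 (o = (76 - 2)*(27 - 22) = 74*5 = 370)
o + S(t(0))*Y = 370 + 10*36 = 370 + 360 = 730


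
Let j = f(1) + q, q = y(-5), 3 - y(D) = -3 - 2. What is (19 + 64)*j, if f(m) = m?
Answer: 747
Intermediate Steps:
y(D) = 8 (y(D) = 3 - (-3 - 2) = 3 - 1*(-5) = 3 + 5 = 8)
q = 8
j = 9 (j = 1 + 8 = 9)
(19 + 64)*j = (19 + 64)*9 = 83*9 = 747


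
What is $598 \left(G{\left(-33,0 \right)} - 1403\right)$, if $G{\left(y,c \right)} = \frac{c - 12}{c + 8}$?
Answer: $-839891$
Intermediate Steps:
$G{\left(y,c \right)} = \frac{-12 + c}{8 + c}$
$598 \left(G{\left(-33,0 \right)} - 1403\right) = 598 \left(\frac{-12 + 0}{8 + 0} - 1403\right) = 598 \left(\frac{1}{8} \left(-12\right) - 1403\right) = 598 \left(- \frac{3}{2} - 1403\right) = 598 \left(- \frac{2809}{2}\right) = -839891$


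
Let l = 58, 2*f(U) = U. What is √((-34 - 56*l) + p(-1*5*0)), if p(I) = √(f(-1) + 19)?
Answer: √(-13128 + 2*√74)/2 ≈ 57.251*I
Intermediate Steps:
f(U) = U/2
p(I) = √74/2 (p(I) = √((½)*(-1) + 19) = √(-½ + 19) = √(37/2) = √74/2)
√((-34 - 56*l) + p(-1*5*0)) = √((-34 - 56*58) + √74/2) = √((-34 - 3248) + √74/2) = √(-3282 + √74/2)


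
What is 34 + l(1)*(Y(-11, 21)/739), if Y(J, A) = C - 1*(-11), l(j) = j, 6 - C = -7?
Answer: 25150/739 ≈ 34.032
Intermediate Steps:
C = 13 (C = 6 - 1*(-7) = 6 + 7 = 13)
Y(J, A) = 24 (Y(J, A) = 13 - 1*(-11) = 13 + 11 = 24)
34 + l(1)*(Y(-11, 21)/739) = 34 + 1*(24/739) = 34 + 24/739 = 25150/739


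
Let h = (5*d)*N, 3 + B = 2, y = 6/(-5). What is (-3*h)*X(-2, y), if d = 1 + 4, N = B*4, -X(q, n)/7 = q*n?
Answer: -5040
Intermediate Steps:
y = -6/5 (y = 6*(-1/5) = -6/5 ≈ -1.2000)
B = -1 (B = -3 + 2 = -1)
X(q, n) = -7*n*q (X(q, n) = -7*q*n = -7*n*q)
N = -4 (N = -1*4 = -4)
d = 5
h = -100 (h = (5*5)*(-4) = 25*(-4) = -100)
(-3*h)*X(-2, y) = (-3*(-100))*(-7*(-6/5)*(-2)) = 300*(-84/5) = -5040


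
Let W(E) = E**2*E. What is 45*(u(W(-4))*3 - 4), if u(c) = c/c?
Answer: -45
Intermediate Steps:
W(E) = E**3
u(c) = 1
45*(u(W(-4))*3 - 4) = 45*(1*3 - 4) = 45*(3 - 4) = 45*(-1) = -45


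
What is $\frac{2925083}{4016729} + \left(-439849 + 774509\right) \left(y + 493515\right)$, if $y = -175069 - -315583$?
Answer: $\frac{852286209126972143}{4016729} \approx 2.1218 \cdot 10^{11}$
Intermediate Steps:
$y = 140514$ ($y = -175069 + 315583 = 140514$)
$\frac{2925083}{4016729} + \left(-439849 + 774509\right) \left(y + 493515\right) = \frac{2925083}{4016729} + \left(-439849 + 774509\right) \left(140514 + 493515\right) = 2925083 \cdot \frac{1}{4016729} + 334660 \cdot 634029 = \frac{2925083}{4016729} + 212184145140 = \frac{852286209126972143}{4016729}$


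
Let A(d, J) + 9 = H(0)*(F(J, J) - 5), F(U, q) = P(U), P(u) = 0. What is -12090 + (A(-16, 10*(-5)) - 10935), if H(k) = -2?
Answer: -23024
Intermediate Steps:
F(U, q) = 0
A(d, J) = 1 (A(d, J) = -9 - 2*(0 - 5) = -9 - 2*(-5) = -9 + 10 = 1)
-12090 + (A(-16, 10*(-5)) - 10935) = -12090 + (1 - 10935) = -12090 - 10934 = -23024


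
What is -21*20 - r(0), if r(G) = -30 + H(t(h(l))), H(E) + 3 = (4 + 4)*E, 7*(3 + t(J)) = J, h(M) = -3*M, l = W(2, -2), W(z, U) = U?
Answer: -2589/7 ≈ -369.86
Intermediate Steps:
l = -2
t(J) = -3 + J/7
H(E) = -3 + 8*E (H(E) = -3 + (4 + 4)*E = -3 + 8*E)
r(G) = -351/7 (r(G) = -30 + (-3 + 8*(-3 + (-3*(-2))/7)) = -30 + (-3 + 8*(-3 + (1/7)*6)) = -30 + (-3 + 8*(-3 + 6/7)) = -30 + (-3 + 8*(-15/7)) = -30 + (-3 - 120/7) = -30 - 141/7 = -351/7)
-21*20 - r(0) = -21*20 - 1*(-351/7) = -420 + 351/7 = -2589/7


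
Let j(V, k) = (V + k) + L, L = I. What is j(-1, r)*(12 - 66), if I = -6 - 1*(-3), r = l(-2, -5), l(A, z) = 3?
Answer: 54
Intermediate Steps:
r = 3
I = -3 (I = -6 + 3 = -3)
L = -3
j(V, k) = -3 + V + k (j(V, k) = (V + k) - 3 = -3 + V + k)
j(-1, r)*(12 - 66) = (-3 - 1 + 3)*(12 - 66) = -1*(-54) = 54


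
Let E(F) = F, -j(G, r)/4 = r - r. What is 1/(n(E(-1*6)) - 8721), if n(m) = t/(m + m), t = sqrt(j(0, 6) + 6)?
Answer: -209304/1825340183 + 2*sqrt(6)/1825340183 ≈ -0.00011466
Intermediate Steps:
j(G, r) = 0 (j(G, r) = -4*(r - r) = -4*0 = 0)
t = sqrt(6) (t = sqrt(0 + 6) = sqrt(6) ≈ 2.4495)
n(m) = sqrt(6)/(2*m) (n(m) = sqrt(6)/(m + m) = sqrt(6)/((2*m)) = sqrt(6)*(1/(2*m)) = sqrt(6)/(2*m))
1/(n(E(-1*6)) - 8721) = 1/(sqrt(6)/(2*((-1*6))) - 8721) = 1/((1/2)*sqrt(6)/(-6) - 8721) = 1/((1/2)*sqrt(6)*(-1/6) - 8721) = 1/(-sqrt(6)/12 - 8721) = 1/(-8721 - sqrt(6)/12)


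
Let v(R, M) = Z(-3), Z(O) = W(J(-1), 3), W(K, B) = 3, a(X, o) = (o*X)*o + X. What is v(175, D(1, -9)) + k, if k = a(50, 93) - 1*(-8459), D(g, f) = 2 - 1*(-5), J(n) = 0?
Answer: 440962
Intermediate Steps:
a(X, o) = X + X*o² (a(X, o) = (X*o)*o + X = X*o² + X = X + X*o²)
Z(O) = 3
D(g, f) = 7 (D(g, f) = 2 + 5 = 7)
v(R, M) = 3
k = 440959 (k = 50*(1 + 93²) - 1*(-8459) = 50*(1 + 8649) + 8459 = 50*8650 + 8459 = 432500 + 8459 = 440959)
v(175, D(1, -9)) + k = 3 + 440959 = 440962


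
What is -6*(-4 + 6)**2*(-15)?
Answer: 360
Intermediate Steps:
-6*(-4 + 6)**2*(-15) = -6*2**2*(-15) = -6*4*(-15) = -24*(-15) = 360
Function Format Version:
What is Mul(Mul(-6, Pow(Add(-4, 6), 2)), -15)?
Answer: 360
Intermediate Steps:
Mul(Mul(-6, Pow(Add(-4, 6), 2)), -15) = Mul(Mul(-6, Pow(2, 2)), -15) = Mul(Mul(-6, 4), -15) = Mul(-24, -15) = 360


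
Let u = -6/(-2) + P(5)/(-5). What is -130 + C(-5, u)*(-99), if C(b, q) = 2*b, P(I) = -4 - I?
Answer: 860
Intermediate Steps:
u = 24/5 (u = -6/(-2) + (-4 - 1*5)/(-5) = -6*(-½) + (-4 - 5)*(-⅕) = 3 - 9*(-⅕) = 3 + 9/5 = 24/5 ≈ 4.8000)
-130 + C(-5, u)*(-99) = -130 + (2*(-5))*(-99) = -130 - 10*(-99) = -130 + 990 = 860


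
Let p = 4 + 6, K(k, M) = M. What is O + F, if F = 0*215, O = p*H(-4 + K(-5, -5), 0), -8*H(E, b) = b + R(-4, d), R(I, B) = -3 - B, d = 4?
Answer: 35/4 ≈ 8.7500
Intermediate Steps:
p = 10
H(E, b) = 7/8 - b/8 (H(E, b) = -(b + (-3 - 1*4))/8 = -(b + (-3 - 4))/8 = -(b - 7)/8 = -(-7 + b)/8 = 7/8 - b/8)
O = 35/4 (O = 10*(7/8 - ⅛*0) = 10*(7/8 + 0) = 10*(7/8) = 35/4 ≈ 8.7500)
F = 0
O + F = 35/4 + 0 = 35/4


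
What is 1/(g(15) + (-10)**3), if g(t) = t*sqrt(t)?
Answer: -8/7973 - 3*sqrt(15)/199325 ≈ -0.0010617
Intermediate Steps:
g(t) = t**(3/2)
1/(g(15) + (-10)**3) = 1/(15**(3/2) + (-10)**3) = 1/(15*sqrt(15) - 1000) = 1/(-1000 + 15*sqrt(15))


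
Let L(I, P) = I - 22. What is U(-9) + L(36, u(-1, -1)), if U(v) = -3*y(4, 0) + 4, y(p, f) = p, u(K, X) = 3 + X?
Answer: 6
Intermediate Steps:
U(v) = -8 (U(v) = -3*4 + 4 = -12 + 4 = -8)
L(I, P) = -22 + I
U(-9) + L(36, u(-1, -1)) = -8 + (-22 + 36) = -8 + 14 = 6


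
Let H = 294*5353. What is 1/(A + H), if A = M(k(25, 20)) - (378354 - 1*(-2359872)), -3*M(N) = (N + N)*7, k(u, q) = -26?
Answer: -3/3492968 ≈ -8.5887e-7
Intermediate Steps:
M(N) = -14*N/3 (M(N) = -(N + N)*7/3 = -2*N*7/3 = -14*N/3)
H = 1573782
A = -8214314/3 (A = -14/3*(-26) - (378354 - 1*(-2359872)) = 364/3 - (378354 + 2359872) = 364/3 - 1*2738226 = 364/3 - 2738226 = -8214314/3 ≈ -2.7381e+6)
1/(A + H) = 1/(-8214314/3 + 1573782) = 1/(-3492968/3) = -3/3492968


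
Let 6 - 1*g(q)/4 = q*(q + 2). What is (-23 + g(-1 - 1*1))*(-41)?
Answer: -41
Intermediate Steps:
g(q) = 24 - 4*q*(2 + q) (g(q) = 24 - 4*q*(q + 2) = 24 - 4*q*(2 + q))
(-23 + g(-1 - 1*1))*(-41) = (-23 + (24 - 8*(-1 - 1*1) - 4*(-1 - 1*1)**2))*(-41) = (-23 + (24 - 8*(-1 - 1) - 4*(-1 - 1)**2))*(-41) = (-23 + (24 - 8*(-2) - 4*(-2)**2))*(-41) = (-23 + (24 + 16 - 4*4))*(-41) = (-23 + (24 + 16 - 16))*(-41) = (-23 + 24)*(-41) = 1*(-41) = -41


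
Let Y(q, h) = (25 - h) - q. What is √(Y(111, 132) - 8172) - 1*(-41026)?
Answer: 41026 + I*√8390 ≈ 41026.0 + 91.597*I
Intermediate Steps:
Y(q, h) = 25 - h - q
√(Y(111, 132) - 8172) - 1*(-41026) = √((25 - 1*132 - 1*111) - 8172) - 1*(-41026) = √((25 - 132 - 111) - 8172) + 41026 = √(-218 - 8172) + 41026 = √(-8390) + 41026 = I*√8390 + 41026 = 41026 + I*√8390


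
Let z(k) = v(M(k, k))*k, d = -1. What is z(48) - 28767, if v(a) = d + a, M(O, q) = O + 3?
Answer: -26367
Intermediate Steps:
M(O, q) = 3 + O
v(a) = -1 + a
z(k) = k*(2 + k) (z(k) = (-1 + (3 + k))*k = (2 + k)*k = k*(2 + k))
z(48) - 28767 = 48*(2 + 48) - 28767 = 48*50 - 28767 = 2400 - 28767 = -26367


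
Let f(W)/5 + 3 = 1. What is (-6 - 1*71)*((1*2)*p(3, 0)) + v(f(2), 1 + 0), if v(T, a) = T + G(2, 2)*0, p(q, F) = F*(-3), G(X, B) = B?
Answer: -10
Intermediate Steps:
f(W) = -10 (f(W) = -15 + 5*1 = -15 + 5 = -10)
p(q, F) = -3*F
v(T, a) = T (v(T, a) = T + 2*0 = T + 0 = T)
(-6 - 1*71)*((1*2)*p(3, 0)) + v(f(2), 1 + 0) = (-6 - 1*71)*((1*2)*(-3*0)) - 10 = (-6 - 71)*(2*0) - 10 = -77*0 - 10 = 0 - 10 = -10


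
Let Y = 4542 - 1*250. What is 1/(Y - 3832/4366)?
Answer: 2183/9367520 ≈ 0.00023304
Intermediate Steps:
Y = 4292 (Y = 4542 - 250 = 4292)
1/(Y - 3832/4366) = 1/(4292 - 3832/4366) = 1/(4292 - 3832*1/4366) = 1/(4292 - 1916/2183) = 1/(9367520/2183) = 2183/9367520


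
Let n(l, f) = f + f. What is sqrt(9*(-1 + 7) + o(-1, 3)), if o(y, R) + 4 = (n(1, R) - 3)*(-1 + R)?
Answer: 2*sqrt(14) ≈ 7.4833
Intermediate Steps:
n(l, f) = 2*f
o(y, R) = -4 + (-1 + R)*(-3 + 2*R) (o(y, R) = -4 + (2*R - 3)*(-1 + R) = -4 + (-3 + 2*R)*(-1 + R) = -4 + (-1 + R)*(-3 + 2*R))
sqrt(9*(-1 + 7) + o(-1, 3)) = sqrt(9*(-1 + 7) + (-1 - 5*3 + 2*3**2)) = sqrt(9*6 + (-1 - 15 + 2*9)) = sqrt(54 + (-1 - 15 + 18)) = sqrt(54 + 2) = sqrt(56) = 2*sqrt(14)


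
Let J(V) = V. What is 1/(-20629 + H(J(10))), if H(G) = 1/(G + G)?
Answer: -20/412579 ≈ -4.8476e-5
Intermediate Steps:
H(G) = 1/(2*G)
1/(-20629 + H(J(10))) = 1/(-20629 + (1/2)/10) = 1/(-20629 + (1/2)*(1/10)) = 1/(-20629 + 1/20) = 1/(-412579/20) = -20/412579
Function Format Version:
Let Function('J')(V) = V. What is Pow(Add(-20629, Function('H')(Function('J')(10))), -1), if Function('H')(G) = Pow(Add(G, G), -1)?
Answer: Rational(-20, 412579) ≈ -4.8476e-5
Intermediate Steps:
Function('H')(G) = Mul(Rational(1, 2), Pow(G, -1)) (Function('H')(G) = Pow(Mul(2, G), -1) = Mul(Rational(1, 2), Pow(G, -1)))
Pow(Add(-20629, Function('H')(Function('J')(10))), -1) = Pow(Add(-20629, Mul(Rational(1, 2), Pow(10, -1))), -1) = Pow(Add(-20629, Mul(Rational(1, 2), Rational(1, 10))), -1) = Pow(Add(-20629, Rational(1, 20)), -1) = Pow(Rational(-412579, 20), -1) = Rational(-20, 412579)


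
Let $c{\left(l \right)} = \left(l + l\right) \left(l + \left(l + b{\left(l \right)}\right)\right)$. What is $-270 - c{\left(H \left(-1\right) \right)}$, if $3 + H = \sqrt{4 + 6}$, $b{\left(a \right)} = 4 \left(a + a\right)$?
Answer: $-650 + 120 \sqrt{10} \approx -270.53$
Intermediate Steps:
$b{\left(a \right)} = 8 a$ ($b{\left(a \right)} = 4 \cdot 2 a = 8 a$)
$H = -3 + \sqrt{10}$ ($H = -3 + \sqrt{4 + 6} = -3 + \sqrt{10} \approx 0.16228$)
$c{\left(l \right)} = 20 l^{2}$ ($c{\left(l \right)} = \left(l + l\right) \left(l + \left(l + 8 l\right)\right) = 2 l \left(l + 9 l\right) = 2 l 10 l = 20 l^{2}$)
$-270 - c{\left(H \left(-1\right) \right)} = -270 - 20 \left(\left(-3 + \sqrt{10}\right) \left(-1\right)\right)^{2} = -270 - 20 \left(3 - \sqrt{10}\right)^{2}$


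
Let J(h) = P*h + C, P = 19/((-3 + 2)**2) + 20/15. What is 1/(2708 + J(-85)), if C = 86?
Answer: 3/3197 ≈ 0.00093838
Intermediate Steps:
P = 61/3 (P = 19/((-1)**2) + 20*(1/15) = 19/1 + 4/3 = 19*1 + 4/3 = 19 + 4/3 = 61/3 ≈ 20.333)
J(h) = 86 + 61*h/3 (J(h) = 61*h/3 + 86 = 86 + 61*h/3)
1/(2708 + J(-85)) = 1/(2708 + (86 + (61/3)*(-85))) = 1/(2708 + (86 - 5185/3)) = 1/(2708 - 4927/3) = 1/(3197/3) = 3/3197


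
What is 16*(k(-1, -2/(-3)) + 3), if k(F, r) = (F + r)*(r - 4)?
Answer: 592/9 ≈ 65.778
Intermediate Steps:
k(F, r) = (-4 + r)*(F + r) (k(F, r) = (F + r)*(-4 + r) = (-4 + r)*(F + r))
16*(k(-1, -2/(-3)) + 3) = 16*(((-2/(-3))**2 - 4*(-1) - (-8)/(-3) - (-2)/(-3)) + 3) = 16*(((-2*(-1/3))**2 + 4 - (-8)*(-1)/3 - (-2)*(-1)/3) + 3) = 16*(((2/3)**2 + 4 - 4*2/3 - 1*2/3) + 3) = 16*((4/9 + 4 - 8/3 - 2/3) + 3) = 16*(10/9 + 3) = 16*(37/9) = 592/9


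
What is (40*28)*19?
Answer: 21280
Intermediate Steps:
(40*28)*19 = 1120*19 = 21280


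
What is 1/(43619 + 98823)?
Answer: 1/142442 ≈ 7.0204e-6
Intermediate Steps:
1/(43619 + 98823) = 1/142442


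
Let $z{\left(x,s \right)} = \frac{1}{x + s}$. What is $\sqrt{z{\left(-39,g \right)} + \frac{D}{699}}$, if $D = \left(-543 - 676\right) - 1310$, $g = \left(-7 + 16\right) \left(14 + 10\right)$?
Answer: $\frac{i \sqrt{6144001698}}{41241} \approx 1.9006 i$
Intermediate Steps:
$g = 216$ ($g = 9 \cdot 24 = 216$)
$D = -2529$ ($D = -1219 - 1310 = -2529$)
$z{\left(x,s \right)} = \frac{1}{s + x}$
$\sqrt{z{\left(-39,g \right)} + \frac{D}{699}} = \sqrt{\frac{1}{216 - 39} - \frac{2529}{699}} = \sqrt{\frac{1}{177} - \frac{843}{233}} = \sqrt{- \frac{148978}{41241}} = \frac{i \sqrt{6144001698}}{41241}$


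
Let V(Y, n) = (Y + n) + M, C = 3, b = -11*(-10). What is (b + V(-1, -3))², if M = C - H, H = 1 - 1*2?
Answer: 12100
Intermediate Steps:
b = 110
H = -1 (H = 1 - 2 = -1)
M = 4 (M = 3 - 1*(-1) = 3 + 1 = 4)
V(Y, n) = 4 + Y + n (V(Y, n) = (Y + n) + 4 = 4 + Y + n)
(b + V(-1, -3))² = (110 + (4 - 1 - 3))² = (110 + 0)² = 110² = 12100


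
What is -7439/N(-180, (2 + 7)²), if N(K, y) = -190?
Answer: 7439/190 ≈ 39.153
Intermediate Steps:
-7439/N(-180, (2 + 7)²) = -7439/(-190) = -7439*(-1/190) = 7439/190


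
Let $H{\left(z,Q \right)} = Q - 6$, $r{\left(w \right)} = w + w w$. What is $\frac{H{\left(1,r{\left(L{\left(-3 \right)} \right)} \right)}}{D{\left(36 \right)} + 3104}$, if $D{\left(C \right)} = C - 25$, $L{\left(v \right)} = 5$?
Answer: $\frac{24}{3115} \approx 0.0077047$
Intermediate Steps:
$D{\left(C \right)} = -25 + C$
$r{\left(w \right)} = w + w^{2}$
$H{\left(z,Q \right)} = -6 + Q$
$\frac{H{\left(1,r{\left(L{\left(-3 \right)} \right)} \right)}}{D{\left(36 \right)} + 3104} = \frac{-6 + 5 \left(1 + 5\right)}{\left(-25 + 36\right) + 3104} = \frac{-6 + 5 \cdot 6}{11 + 3104} = \frac{-6 + 30}{3115} = \frac{1}{3115} \cdot 24 = \frac{24}{3115}$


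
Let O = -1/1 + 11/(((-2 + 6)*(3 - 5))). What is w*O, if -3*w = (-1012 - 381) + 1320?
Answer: -1387/24 ≈ -57.792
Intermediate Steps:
w = 73/3 (w = -((-1012 - 381) + 1320)/3 = -(-1393 + 1320)/3 = -1/3*(-73) = 73/3 ≈ 24.333)
O = -19/8 (O = -1*1 + 11/((4*(-2))) = -1 + 11/(-8) = -1 + 11*(-1/8) = -1 - 11/8 = -19/8 ≈ -2.3750)
w*O = (73/3)*(-19/8) = -1387/24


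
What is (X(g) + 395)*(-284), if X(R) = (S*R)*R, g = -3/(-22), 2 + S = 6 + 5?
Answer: -13579531/121 ≈ -1.1223e+5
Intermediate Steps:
S = 9 (S = -2 + (6 + 5) = -2 + 11 = 9)
g = 3/22 (g = -3*(-1/22) = 3/22 ≈ 0.13636)
X(R) = 9*R² (X(R) = (9*R)*R = 9*R²)
(X(g) + 395)*(-284) = (9*(3/22)² + 395)*(-284) = (9*(9/484) + 395)*(-284) = (81/484 + 395)*(-284) = (191261/484)*(-284) = -13579531/121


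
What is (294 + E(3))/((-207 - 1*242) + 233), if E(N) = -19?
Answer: -275/216 ≈ -1.2731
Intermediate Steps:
(294 + E(3))/((-207 - 1*242) + 233) = (294 - 19)/((-207 - 1*242) + 233) = 275/((-207 - 242) + 233) = 275/(-449 + 233) = 275/(-216) = 275*(-1/216) = -275/216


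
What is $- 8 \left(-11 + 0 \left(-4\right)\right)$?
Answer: $88$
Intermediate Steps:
$- 8 \left(-11 + 0 \left(-4\right)\right) = - 8 \left(-11 + 0\right) = \left(-8\right) \left(-11\right) = 88$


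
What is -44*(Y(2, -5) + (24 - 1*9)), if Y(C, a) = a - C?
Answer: -352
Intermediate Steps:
-44*(Y(2, -5) + (24 - 1*9)) = -44*((-5 - 1*2) + (24 - 1*9)) = -44*((-5 - 2) + (24 - 9)) = -44*(-7 + 15) = -44*8 = -352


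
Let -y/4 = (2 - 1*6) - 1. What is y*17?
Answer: 340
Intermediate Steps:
y = 20 (y = -4*((2 - 1*6) - 1) = -4*((2 - 6) - 1) = -4*(-4 - 1) = -4*(-5) = 20)
y*17 = 20*17 = 340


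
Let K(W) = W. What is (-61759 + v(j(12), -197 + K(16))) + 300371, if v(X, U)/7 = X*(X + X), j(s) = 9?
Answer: 239746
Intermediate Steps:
v(X, U) = 14*X² (v(X, U) = 7*(X*(X + X)) = 7*(X*(2*X)) = 7*(2*X²) = 14*X²)
(-61759 + v(j(12), -197 + K(16))) + 300371 = (-61759 + 14*9²) + 300371 = (-61759 + 14*81) + 300371 = (-61759 + 1134) + 300371 = -60625 + 300371 = 239746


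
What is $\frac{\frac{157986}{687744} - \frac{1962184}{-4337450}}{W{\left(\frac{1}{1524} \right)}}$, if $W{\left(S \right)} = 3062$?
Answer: $\frac{56520462461}{253725418377600} \approx 0.00022276$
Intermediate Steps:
$\frac{\frac{157986}{687744} - \frac{1962184}{-4337450}}{W{\left(\frac{1}{1524} \right)}} = \frac{\frac{157986}{687744} - \frac{1962184}{-4337450}}{3062} = \left(157986 \cdot \frac{1}{687744} - - \frac{981092}{2168725}\right) \frac{1}{3062} = \left(\frac{8777}{38208} + \frac{981092}{2168725}\right) \frac{1}{3062} = \frac{56520462461}{82862644800} \cdot \frac{1}{3062} = \frac{56520462461}{253725418377600}$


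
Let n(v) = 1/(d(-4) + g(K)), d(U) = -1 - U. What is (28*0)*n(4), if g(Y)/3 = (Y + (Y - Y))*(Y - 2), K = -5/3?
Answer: 0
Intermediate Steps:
K = -5/3 (K = -5*⅓ = -5/3 ≈ -1.6667)
g(Y) = 3*Y*(-2 + Y) (g(Y) = 3*((Y + (Y - Y))*(Y - 2)) = 3*((Y + 0)*(-2 + Y)) = 3*(Y*(-2 + Y)) = 3*Y*(-2 + Y))
n(v) = 3/64 (n(v) = 1/((-1 - 1*(-4)) + 3*(-5/3)*(-2 - 5/3)) = 1/((-1 + 4) + 3*(-5/3)*(-11/3)) = 1/(3 + 55/3) = 1/(64/3) = 3/64)
(28*0)*n(4) = (28*0)*(3/64) = 0*(3/64) = 0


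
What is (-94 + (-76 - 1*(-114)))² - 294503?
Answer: -291367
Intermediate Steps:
(-94 + (-76 - 1*(-114)))² - 294503 = (-94 + (-76 + 114))² - 294503 = (-94 + 38)² - 294503 = (-56)² - 294503 = 3136 - 294503 = -291367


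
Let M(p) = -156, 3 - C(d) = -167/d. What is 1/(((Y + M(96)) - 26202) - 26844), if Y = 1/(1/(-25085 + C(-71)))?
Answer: -71/5558331 ≈ -1.2774e-5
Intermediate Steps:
C(d) = 3 + 167/d (C(d) = 3 - (-167)/d = 3 + 167/d)
Y = -1780989/71 (Y = 1/(1/(-25085 + (3 + 167/(-71)))) = 1/(1/(-25085 + (3 + 167*(-1/71)))) = 1/(1/(-25085 + (3 - 167/71))) = 1/(1/(-25085 + 46/71)) = 1/(1/(-1780989/71)) = 1/(-71/1780989) = -1780989/71 ≈ -25084.)
1/(((Y + M(96)) - 26202) - 26844) = 1/(((-1780989/71 - 156) - 26202) - 26844) = 1/((-1792065/71 - 26202) - 26844) = 1/(-3652407/71 - 26844) = 1/(-5558331/71) = -71/5558331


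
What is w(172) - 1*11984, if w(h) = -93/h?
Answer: -2061341/172 ≈ -11985.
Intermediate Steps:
w(172) - 1*11984 = -93/172 - 1*11984 = -93*1/172 - 11984 = -93/172 - 11984 = -2061341/172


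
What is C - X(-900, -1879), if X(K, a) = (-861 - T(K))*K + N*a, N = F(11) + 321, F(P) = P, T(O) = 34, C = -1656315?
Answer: -1837987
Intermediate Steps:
N = 332 (N = 11 + 321 = 332)
X(K, a) = -895*K + 332*a (X(K, a) = (-861 - 1*34)*K + 332*a = (-861 - 34)*K + 332*a = -895*K + 332*a)
C - X(-900, -1879) = -1656315 - (-895*(-900) + 332*(-1879)) = -1656315 - (805500 - 623828) = -1656315 - 1*181672 = -1656315 - 181672 = -1837987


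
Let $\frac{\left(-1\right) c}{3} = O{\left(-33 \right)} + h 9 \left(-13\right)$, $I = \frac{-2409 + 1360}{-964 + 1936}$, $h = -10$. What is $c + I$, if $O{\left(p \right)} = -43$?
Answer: $- \frac{3287381}{972} \approx -3382.1$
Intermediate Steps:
$I = - \frac{1049}{972} \approx -1.0792$
$c = -3381$ ($c = - 3 \left(-43 + \left(-10\right) 9 \left(-13\right)\right) = - 3 \left(-43 - -1170\right) = - 3 \left(-43 + 1170\right) = \left(-3\right) 1127 = -3381$)
$c + I = -3381 - \frac{1049}{972} = - \frac{3287381}{972}$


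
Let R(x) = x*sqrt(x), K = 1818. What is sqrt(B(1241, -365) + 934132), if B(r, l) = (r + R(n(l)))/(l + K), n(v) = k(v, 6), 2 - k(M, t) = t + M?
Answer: 2*sqrt(493039913722)/1453 ≈ 966.51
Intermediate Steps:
k(M, t) = 2 - M - t (k(M, t) = 2 - (t + M) = 2 - (M + t) = 2 + (-M - t) = 2 - M - t)
n(v) = -4 - v (n(v) = 2 - v - 1*6 = 2 - v - 6 = -4 - v)
R(x) = x**(3/2)
B(r, l) = (r + (-4 - l)**(3/2))/(1818 + l) (B(r, l) = (r + (-4 - l)**(3/2))/(l + 1818) = (r + (-4 - l)**(3/2))/(1818 + l))
sqrt(B(1241, -365) + 934132) = sqrt((1241 + (-4 - 1*(-365))**(3/2))/(1818 - 365) + 934132) = sqrt((1241 + (-4 + 365)**(3/2))/1453 + 934132) = sqrt((1241 + 361**(3/2))/1453 + 934132) = sqrt((1241 + 6859)/1453 + 934132) = sqrt((1/1453)*8100 + 934132) = sqrt(8100/1453 + 934132) = sqrt(1357301896/1453) = 2*sqrt(493039913722)/1453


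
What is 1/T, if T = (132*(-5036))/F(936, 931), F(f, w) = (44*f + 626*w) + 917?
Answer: -624907/664752 ≈ -0.94006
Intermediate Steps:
F(f, w) = 917 + 44*f + 626*w
T = -664752/624907 (T = (132*(-5036))/(917 + 44*936 + 626*931) = -664752/(917 + 41184 + 582806) = -664752/624907 ≈ -1.0638)
1/T = 1/(-664752/624907) = -624907/664752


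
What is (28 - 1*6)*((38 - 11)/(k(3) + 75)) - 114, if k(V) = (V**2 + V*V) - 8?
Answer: -9096/85 ≈ -107.01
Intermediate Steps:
k(V) = -8 + 2*V**2 (k(V) = (V**2 + V**2) - 8 = 2*V**2 - 8 = -8 + 2*V**2)
(28 - 1*6)*((38 - 11)/(k(3) + 75)) - 114 = (28 - 1*6)*((38 - 11)/((-8 + 2*3**2) + 75)) - 114 = (28 - 6)*(27/((-8 + 2*9) + 75)) - 114 = 22*(27/((-8 + 18) + 75)) - 114 = 22*(27/(10 + 75)) - 114 = 22*(27/85) - 114 = 594/85 - 114 = -9096/85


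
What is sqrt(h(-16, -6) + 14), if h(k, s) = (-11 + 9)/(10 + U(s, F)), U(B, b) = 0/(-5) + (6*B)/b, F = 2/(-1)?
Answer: sqrt(2730)/14 ≈ 3.7321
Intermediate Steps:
F = -2 (F = 2*(-1) = -2)
U(B, b) = 6*B/b (U(B, b) = 0*(-1/5) + 6*B/b = 0 + 6*B/b = 6*B/b)
h(k, s) = -2/(10 - 3*s) (h(k, s) = (-11 + 9)/(10 + 6*s/(-2)) = -2/(10 + 6*s*(-1/2)) = -2/(10 - 3*s))
sqrt(h(-16, -6) + 14) = sqrt(2/(-10 + 3*(-6)) + 14) = sqrt(2/(-10 - 18) + 14) = sqrt(2/(-28) + 14) = sqrt(2*(-1/28) + 14) = sqrt(-1/14 + 14) = sqrt(195/14) = sqrt(2730)/14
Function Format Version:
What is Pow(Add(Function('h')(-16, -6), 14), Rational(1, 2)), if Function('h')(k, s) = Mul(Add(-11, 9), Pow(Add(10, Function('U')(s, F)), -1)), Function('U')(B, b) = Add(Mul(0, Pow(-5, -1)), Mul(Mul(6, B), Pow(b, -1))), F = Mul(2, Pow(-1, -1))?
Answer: Mul(Rational(1, 14), Pow(2730, Rational(1, 2))) ≈ 3.7321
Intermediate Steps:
F = -2 (F = Mul(2, -1) = -2)
Function('U')(B, b) = Mul(6, B, Pow(b, -1)) (Function('U')(B, b) = Add(Mul(0, Rational(-1, 5)), Mul(6, B, Pow(b, -1))) = Add(0, Mul(6, B, Pow(b, -1))) = Mul(6, B, Pow(b, -1)))
Function('h')(k, s) = Mul(-2, Pow(Add(10, Mul(-3, s)), -1)) (Function('h')(k, s) = Mul(Add(-11, 9), Pow(Add(10, Mul(6, s, Pow(-2, -1))), -1)) = Mul(-2, Pow(Add(10, Mul(6, s, Rational(-1, 2))), -1)) = Mul(-2, Pow(Add(10, Mul(-3, s)), -1)))
Pow(Add(Function('h')(-16, -6), 14), Rational(1, 2)) = Pow(Add(Mul(2, Pow(Add(-10, Mul(3, -6)), -1)), 14), Rational(1, 2)) = Pow(Add(Mul(2, Pow(Add(-10, -18), -1)), 14), Rational(1, 2)) = Pow(Add(Mul(2, Pow(-28, -1)), 14), Rational(1, 2)) = Pow(Add(Mul(2, Rational(-1, 28)), 14), Rational(1, 2)) = Pow(Add(Rational(-1, 14), 14), Rational(1, 2)) = Pow(Rational(195, 14), Rational(1, 2)) = Mul(Rational(1, 14), Pow(2730, Rational(1, 2)))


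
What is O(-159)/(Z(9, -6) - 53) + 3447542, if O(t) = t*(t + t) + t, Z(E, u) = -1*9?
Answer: 213697201/62 ≈ 3.4467e+6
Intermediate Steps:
Z(E, u) = -9
O(t) = t + 2*t² (O(t) = t*(2*t) + t = 2*t² + t = t + 2*t²)
O(-159)/(Z(9, -6) - 53) + 3447542 = (-159*(1 + 2*(-159)))/(-9 - 53) + 3447542 = (-159*(1 - 318))/(-62) + 3447542 = -(-159)*(-317)/62 + 3447542 = -1/62*50403 + 3447542 = -50403/62 + 3447542 = 213697201/62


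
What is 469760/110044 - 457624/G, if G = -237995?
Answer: 40539826664/6547480445 ≈ 6.1917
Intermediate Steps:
469760/110044 - 457624/G = 469760/110044 - 457624/(-237995) = 469760*(1/110044) - 457624*(-1/237995) = 117440/27511 + 457624/237995 = 40539826664/6547480445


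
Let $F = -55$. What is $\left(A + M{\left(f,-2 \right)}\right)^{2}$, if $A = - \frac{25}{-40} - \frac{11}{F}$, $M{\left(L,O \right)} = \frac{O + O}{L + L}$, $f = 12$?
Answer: $\frac{6241}{14400} \approx 0.4334$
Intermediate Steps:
$M{\left(L,O \right)} = \frac{O}{L}$ ($M{\left(L,O \right)} = \frac{2 O}{2 L} = 2 O \frac{1}{2 L} = \frac{O}{L}$)
$A = \frac{33}{40}$ ($A = - \frac{25}{-40} - \frac{11}{-55} = \left(-25\right) \left(- \frac{1}{40}\right) - - \frac{1}{5} = \frac{5}{8} + \frac{1}{5} = \frac{33}{40} \approx 0.825$)
$\left(A + M{\left(f,-2 \right)}\right)^{2} = \left(\frac{33}{40} - \frac{2}{12}\right)^{2} = \left(\frac{33}{40} - \frac{1}{6}\right)^{2} = \left(\frac{79}{120}\right)^{2} = \frac{6241}{14400}$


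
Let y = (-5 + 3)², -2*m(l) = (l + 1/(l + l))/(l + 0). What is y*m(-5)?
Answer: -51/25 ≈ -2.0400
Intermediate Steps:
m(l) = -(l + 1/(2*l))/(2*l) (m(l) = -(l + 1/(l + l))/(2*(l + 0)) = -(l + 1/(2*l))/(2*l))
y = 4 (y = (-2)² = 4)
y*m(-5) = 4*(-½ - ¼/(-5)²) = 4*(-½ - ¼*1/25) = 4*(-½ - 1/100) = 4*(-51/100) = -51/25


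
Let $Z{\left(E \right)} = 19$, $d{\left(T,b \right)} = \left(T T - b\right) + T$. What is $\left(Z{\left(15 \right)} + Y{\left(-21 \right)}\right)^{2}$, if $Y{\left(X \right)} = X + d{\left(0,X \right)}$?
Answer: $361$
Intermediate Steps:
$d{\left(T,b \right)} = T + T^{2} - b$ ($d{\left(T,b \right)} = \left(T^{2} - b\right) + T = T + T^{2} - b$)
$Y{\left(X \right)} = 0$ ($Y{\left(X \right)} = X + \left(0 + 0^{2} - X\right) = X + \left(0 + 0 - X\right) = X - X = 0$)
$\left(Z{\left(15 \right)} + Y{\left(-21 \right)}\right)^{2} = \left(19 + 0\right)^{2} = 19^{2} = 361$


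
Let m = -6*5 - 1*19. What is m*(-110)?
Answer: 5390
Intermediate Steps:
m = -49 (m = -30 - 19 = -49)
m*(-110) = -49*(-110) = 5390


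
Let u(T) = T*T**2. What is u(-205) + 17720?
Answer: -8597405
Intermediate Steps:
u(T) = T**3
u(-205) + 17720 = (-205)**3 + 17720 = -8615125 + 17720 = -8597405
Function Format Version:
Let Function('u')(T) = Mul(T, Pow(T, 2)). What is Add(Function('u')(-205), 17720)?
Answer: -8597405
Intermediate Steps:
Function('u')(T) = Pow(T, 3)
Add(Function('u')(-205), 17720) = Add(Pow(-205, 3), 17720) = Add(-8615125, 17720) = -8597405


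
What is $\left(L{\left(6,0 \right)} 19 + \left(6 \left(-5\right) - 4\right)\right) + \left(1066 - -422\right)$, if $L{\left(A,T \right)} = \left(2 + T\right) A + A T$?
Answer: $1682$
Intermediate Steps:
$L{\left(A,T \right)} = A T + A \left(2 + T\right)$ ($L{\left(A,T \right)} = A \left(2 + T\right) + A T = A T + A \left(2 + T\right)$)
$\left(L{\left(6,0 \right)} 19 + \left(6 \left(-5\right) - 4\right)\right) + \left(1066 - -422\right) = \left(2 \cdot 6 \left(1 + 0\right) 19 + \left(6 \left(-5\right) - 4\right)\right) + \left(1066 - -422\right) = \left(2 \cdot 6 \cdot 1 \cdot 19 - 34\right) + \left(1066 + 422\right) = \left(12 \cdot 19 - 34\right) + 1488 = \left(228 - 34\right) + 1488 = 194 + 1488 = 1682$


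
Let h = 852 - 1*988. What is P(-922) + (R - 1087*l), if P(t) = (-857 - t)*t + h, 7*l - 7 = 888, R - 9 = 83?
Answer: -1392683/7 ≈ -1.9895e+5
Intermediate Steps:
R = 92 (R = 9 + 83 = 92)
h = -136 (h = 852 - 988 = -136)
l = 895/7 (l = 1 + (1/7)*888 = 1 + 888/7 = 895/7 ≈ 127.86)
P(t) = -136 + t*(-857 - t) (P(t) = (-857 - t)*t - 136 = t*(-857 - t) - 136 = -136 + t*(-857 - t))
P(-922) + (R - 1087*l) = (-136 - 1*(-922)**2 - 857*(-922)) + (92 - 1087*895/7) = (-136 - 1*850084 + 790154) + (92 - 972865/7) = (-136 - 850084 + 790154) - 972221/7 = -60066 - 972221/7 = -1392683/7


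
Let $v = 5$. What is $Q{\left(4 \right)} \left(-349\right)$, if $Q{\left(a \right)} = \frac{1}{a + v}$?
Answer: $- \frac{349}{9} \approx -38.778$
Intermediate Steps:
$Q{\left(a \right)} = \frac{1}{5 + a}$ ($Q{\left(a \right)} = \frac{1}{a + 5} = \frac{1}{5 + a}$)
$Q{\left(4 \right)} \left(-349\right) = \frac{1}{5 + 4} \left(-349\right) = \frac{1}{9} \left(-349\right) = - \frac{349}{9}$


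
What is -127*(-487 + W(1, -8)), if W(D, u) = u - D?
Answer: 62992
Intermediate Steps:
-127*(-487 + W(1, -8)) = -127*(-487 + (-8 - 1*1)) = -127*(-487 + (-8 - 1)) = -127*(-487 - 9) = -127*(-496) = 62992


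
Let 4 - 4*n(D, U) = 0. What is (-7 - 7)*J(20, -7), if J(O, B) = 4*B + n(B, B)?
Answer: 378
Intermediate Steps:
n(D, U) = 1 (n(D, U) = 1 - ¼*0 = 1 + 0 = 1)
J(O, B) = 1 + 4*B (J(O, B) = 4*B + 1 = 1 + 4*B)
(-7 - 7)*J(20, -7) = (-7 - 7)*(1 + 4*(-7)) = -14*(1 - 28) = -14*(-27) = 378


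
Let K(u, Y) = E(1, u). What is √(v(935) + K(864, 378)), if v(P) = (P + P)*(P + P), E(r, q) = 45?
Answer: √3496945 ≈ 1870.0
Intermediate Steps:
v(P) = 4*P² (v(P) = (2*P)*(2*P) = 4*P²)
K(u, Y) = 45
√(v(935) + K(864, 378)) = √(4*935² + 45) = √(4*874225 + 45) = √(3496900 + 45) = √3496945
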